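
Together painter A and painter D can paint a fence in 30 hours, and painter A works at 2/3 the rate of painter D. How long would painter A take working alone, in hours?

Let painter D's rate be r; then painter A's rate is (2/3)r, so together (2/3 + 1)r = (5/3)r = 1/30.
Thus r = 1/50 per hour.
Painter D alone: 50 hours; painter A alone: 75 hours.

75 hours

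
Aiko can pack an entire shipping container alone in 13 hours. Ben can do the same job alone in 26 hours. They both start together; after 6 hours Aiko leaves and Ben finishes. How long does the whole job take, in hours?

14 hours

In the first 6 hours the combined rate is 3/26, so 9/13 of the job is done, leaving 4/13.
After Aiko leaves the rate is 1/26 per hour; the remaining 4/13 takes 8 hours.
Total = 6 + 8 = 14 hours.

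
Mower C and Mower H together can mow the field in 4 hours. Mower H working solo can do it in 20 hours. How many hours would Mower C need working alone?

Combined rate is 1/4 per hour.
Known contribution: 1/20 per hour.
So Mower C's rate is 1/4 − 1/20 = 1/5, meaning 5 hours alone.

5 hours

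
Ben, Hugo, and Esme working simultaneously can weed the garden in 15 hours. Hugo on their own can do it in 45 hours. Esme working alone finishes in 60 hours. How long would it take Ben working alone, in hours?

36 hours

Combined rate is 1/15 per hour.
Known contribution: 1/45 + 1/60 = (4 + 3)/180 = 7/180 per hour.
So Ben's rate is 1/15 − 7/180 = 1/36, meaning 36 hours alone.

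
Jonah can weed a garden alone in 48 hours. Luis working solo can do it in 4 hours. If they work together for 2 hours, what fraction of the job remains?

11/24

Combined rate: 1/48 + 1/4 = (1 + 12)/48 = 13/48 per hour.
In 2 hours they complete 2·13/48 = 13/24 of the job.
So 11/24 remains.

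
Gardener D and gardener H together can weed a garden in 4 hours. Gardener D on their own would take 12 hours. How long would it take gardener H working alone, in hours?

Combined rate is 1/4 per hour.
Known contribution: 1/12 per hour.
So gardener H's rate is 1/4 − 1/12 = 1/6, meaning 6 hours alone.

6 hours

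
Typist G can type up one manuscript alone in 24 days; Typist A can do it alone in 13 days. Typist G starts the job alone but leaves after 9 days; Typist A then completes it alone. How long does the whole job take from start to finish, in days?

In 9 days Typist G does 9/24 = 3/8 of the job, leaving 5/8.
Typist A works at 1/13 per day, so finishing takes 5/8 ÷ 1/13 = 65/8 days.
Total time = 9 + 65/8 = 137/8 days.

137/8 days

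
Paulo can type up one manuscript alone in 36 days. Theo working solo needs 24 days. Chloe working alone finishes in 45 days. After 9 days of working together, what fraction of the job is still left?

7/40

Combined rate: 1/36 + 1/24 + 1/45 = (10 + 15 + 8)/360 = 33/360 = 11/120 per day.
In 9 days they complete 9·11/120 = 33/40 of the job.
So 7/40 remains.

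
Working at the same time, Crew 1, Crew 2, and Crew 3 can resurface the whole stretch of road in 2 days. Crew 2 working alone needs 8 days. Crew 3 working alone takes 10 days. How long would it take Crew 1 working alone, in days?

40/11 days

Combined rate is 1/2 per day.
Known contribution: 1/8 + 1/10 = (5 + 4)/40 = 9/40 per day.
So Crew 1's rate is 1/2 − 9/40 = 11/40, meaning 40/11 days alone.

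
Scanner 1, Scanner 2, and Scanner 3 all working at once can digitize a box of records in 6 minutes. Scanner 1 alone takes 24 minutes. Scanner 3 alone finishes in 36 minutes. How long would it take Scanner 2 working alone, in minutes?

Combined rate is 1/6 per minute.
Known contribution: 1/24 + 1/36 = (3 + 2)/72 = 5/72 per minute.
So Scanner 2's rate is 1/6 − 5/72 = 7/72, meaning 72/7 minutes alone.

72/7 minutes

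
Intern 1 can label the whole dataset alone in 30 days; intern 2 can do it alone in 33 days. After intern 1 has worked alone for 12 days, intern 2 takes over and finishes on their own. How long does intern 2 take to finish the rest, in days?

99/5 days

In 12 days intern 1 does 12/30 = 2/5 of the job, leaving 3/5.
Intern 2 works at 1/33 per day, so finishing takes 3/5 ÷ 1/33 = 99/5 days.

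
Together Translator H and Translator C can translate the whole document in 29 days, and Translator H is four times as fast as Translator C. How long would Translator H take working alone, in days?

Let Translator C's rate be r; then Translator H's rate is 4r, so together (4 + 1)r = 5r = 1/29.
Thus r = 1/145 per day.
Translator C alone: 145 days; Translator H alone: 145/4 days.

145/4 days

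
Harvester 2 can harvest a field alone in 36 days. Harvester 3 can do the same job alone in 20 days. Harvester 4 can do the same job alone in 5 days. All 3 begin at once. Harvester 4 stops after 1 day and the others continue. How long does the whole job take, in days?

In the first 1 day the combined rate is 5/18, so 5/18 of the job is done, leaving 13/18.
After Harvester 4 leaves the rate is 7/90 per day; the remaining 13/18 takes 65/7 days.
Total = 1 + 65/7 = 72/7 days.

72/7 days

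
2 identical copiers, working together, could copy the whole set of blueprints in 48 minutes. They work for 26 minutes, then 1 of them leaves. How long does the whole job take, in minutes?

70 minutes

One copier does 1/96 of the job per minute.
After 26 minutes with 2 copiers, 13/24 is done (11/24 left).
With 1 copier the rate is 1/96, so the rest takes 11/24 ÷ 1/96 = 44 minutes.
Total = 26 + 44 = 70 minutes.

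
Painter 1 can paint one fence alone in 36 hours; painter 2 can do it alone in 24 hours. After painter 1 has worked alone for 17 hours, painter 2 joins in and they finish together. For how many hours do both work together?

38/5 hours

In 17 hours painter 1 does 17/36 of the job, leaving 19/36.
Painter 1 and painter 2 together work at 5/72 per hour, so finishing takes 19/36 ÷ 5/72 = 38/5 hours.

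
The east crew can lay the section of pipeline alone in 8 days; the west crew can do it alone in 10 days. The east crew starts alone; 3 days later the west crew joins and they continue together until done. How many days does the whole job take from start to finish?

52/9 days

In 3 days the east crew does 3/8 of the job, leaving 5/8.
The east crew and the west crew together work at 9/40 per day, so finishing takes 5/8 ÷ 9/40 = 25/9 days.
Total time = 3 + 25/9 = 52/9 days.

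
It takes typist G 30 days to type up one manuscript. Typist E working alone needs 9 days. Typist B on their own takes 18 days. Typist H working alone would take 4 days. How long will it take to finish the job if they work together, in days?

20/9 days

Combined rate: 1/30 + 1/9 + 1/18 + 1/4 = (6 + 20 + 10 + 45)/180 = 81/180 = 9/20 per day.
Time = 1 ÷ (9/20) = 20/9 days.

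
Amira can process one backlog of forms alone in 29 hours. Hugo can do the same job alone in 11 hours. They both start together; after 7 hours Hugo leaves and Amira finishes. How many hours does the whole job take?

116/11 hours

In the first 7 hours the combined rate is 40/319, so 280/319 of the job is done, leaving 39/319.
After Hugo leaves the rate is 1/29 per hour; the remaining 39/319 takes 39/11 hours.
Total = 7 + 39/11 = 116/11 hours.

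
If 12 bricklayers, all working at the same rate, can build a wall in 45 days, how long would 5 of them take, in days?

108 days

Total work is 12·45 = 540 bricklayer-days.
With 5 bricklayers: 540/5 = 108 days.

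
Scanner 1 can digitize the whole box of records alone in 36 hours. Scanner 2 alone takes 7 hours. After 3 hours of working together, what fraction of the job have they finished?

Combined rate: 1/36 + 1/7 = (7 + 36)/252 = 43/252 per hour.
In 3 hours they complete 3·43/252 = 43/84 of the job.

43/84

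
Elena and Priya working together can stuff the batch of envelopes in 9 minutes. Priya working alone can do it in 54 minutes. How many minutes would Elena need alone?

Combined rate is 1/9 per minute.
Known contribution: 1/54 per minute.
So Elena's rate is 1/9 − 1/54 = 5/54, meaning 54/5 minutes alone.

54/5 minutes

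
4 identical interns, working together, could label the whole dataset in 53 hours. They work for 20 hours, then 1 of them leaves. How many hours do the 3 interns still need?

One intern does 1/212 of the job per hour.
After 20 hours with 4 interns, 20/53 is done (33/53 left).
With 3 interns the rate is 3/212, so the rest takes 33/53 ÷ 3/212 = 44 hours.

44 hours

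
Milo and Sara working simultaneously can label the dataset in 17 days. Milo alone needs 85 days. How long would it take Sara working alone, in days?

85/4 days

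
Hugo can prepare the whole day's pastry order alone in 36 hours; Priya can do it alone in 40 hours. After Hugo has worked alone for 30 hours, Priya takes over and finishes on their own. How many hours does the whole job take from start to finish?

110/3 hours

In 30 hours Hugo does 30/36 = 5/6 of the job, leaving 1/6.
Priya works at 1/40 per hour, so finishing takes 1/6 ÷ 1/40 = 20/3 hours.
Total time = 30 + 20/3 = 110/3 hours.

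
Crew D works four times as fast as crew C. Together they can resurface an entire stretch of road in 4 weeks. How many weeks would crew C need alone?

Let crew C's rate be r; then crew D's rate is 4r, so together (4 + 1)r = 5r = 1/4.
Thus r = 1/20 per week.
Crew C alone: 20 weeks; crew D alone: 5 weeks.

20 weeks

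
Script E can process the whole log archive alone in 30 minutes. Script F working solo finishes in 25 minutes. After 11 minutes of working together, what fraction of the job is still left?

Combined rate: 1/30 + 1/25 = (5 + 6)/150 = 11/150 per minute.
In 11 minutes they complete 11·11/150 = 121/150 of the job.
So 29/150 remains.

29/150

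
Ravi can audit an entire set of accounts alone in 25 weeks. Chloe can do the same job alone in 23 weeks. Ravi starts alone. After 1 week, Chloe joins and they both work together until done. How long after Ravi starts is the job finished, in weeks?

In the first 1 week Ravi alone does 1/25 of the job, leaving 24/25.
Once everyone is working, combined rate: 1/25 + 1/23 = (23 + 25)/575 = 48/575 per week.
Remaining 24/25 at 48/575 per week takes 23/2 weeks.
Total from the start = 1 + 23/2 = 25/2 weeks.

25/2 weeks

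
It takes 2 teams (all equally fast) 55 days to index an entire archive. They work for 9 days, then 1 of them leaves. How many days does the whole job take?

101 days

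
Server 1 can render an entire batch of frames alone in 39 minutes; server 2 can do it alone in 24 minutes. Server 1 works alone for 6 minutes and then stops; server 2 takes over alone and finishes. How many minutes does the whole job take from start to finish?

In 6 minutes server 1 does 6/39 = 2/13 of the job, leaving 11/13.
Server 2 works at 1/24 per minute, so finishing takes 11/13 ÷ 1/24 = 264/13 minutes.
Total time = 6 + 264/13 = 342/13 minutes.

342/13 minutes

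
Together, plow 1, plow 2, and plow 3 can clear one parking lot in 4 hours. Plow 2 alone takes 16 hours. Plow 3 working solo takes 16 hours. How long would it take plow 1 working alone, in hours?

Combined rate is 1/4 per hour.
Known contribution: 1/16 + 1/16 = (1 + 1)/16 = 2/16 = 1/8 per hour.
So plow 1's rate is 1/4 − 1/8 = 1/8, meaning 8 hours alone.

8 hours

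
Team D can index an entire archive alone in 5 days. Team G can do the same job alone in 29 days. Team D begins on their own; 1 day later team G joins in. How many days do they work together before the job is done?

In the first 1 day team D alone does 1/5 of the job, leaving 4/5.
Once everyone is working, combined rate: 1/5 + 1/29 = (29 + 5)/145 = 34/145 per day.
Remaining 4/5 at 34/145 per day takes 58/17 days.

58/17 days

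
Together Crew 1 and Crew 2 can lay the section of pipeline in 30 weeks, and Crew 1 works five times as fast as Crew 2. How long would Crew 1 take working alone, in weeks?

36 weeks

Let Crew 2's rate be r; then Crew 1's rate is 5r, so together (5 + 1)r = 6r = 1/30.
Thus r = 1/180 per week.
Crew 2 alone: 180 weeks; Crew 1 alone: 36 weeks.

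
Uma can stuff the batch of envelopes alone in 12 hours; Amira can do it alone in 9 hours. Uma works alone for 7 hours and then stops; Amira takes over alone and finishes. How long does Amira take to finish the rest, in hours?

In 7 hours Uma does 7/12 of the job, leaving 5/12.
Amira works at 1/9 per hour, so finishing takes 5/12 ÷ 1/9 = 15/4 hours.

15/4 hours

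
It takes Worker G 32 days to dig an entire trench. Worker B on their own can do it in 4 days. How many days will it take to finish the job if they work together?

32/9 days

Combined rate: 1/32 + 1/4 = (1 + 8)/32 = 9/32 per day.
Time = 1 ÷ (9/32) = 32/9 days.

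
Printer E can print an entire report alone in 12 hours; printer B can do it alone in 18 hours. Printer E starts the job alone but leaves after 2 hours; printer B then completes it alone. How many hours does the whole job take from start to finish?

17 hours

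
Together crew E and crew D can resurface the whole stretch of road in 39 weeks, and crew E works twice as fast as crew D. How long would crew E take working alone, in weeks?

Let crew D's rate be r; then crew E's rate is 2r, so together (2 + 1)r = 3r = 1/39.
Thus r = 1/117 per week.
Crew D alone: 117 weeks; crew E alone: 117/2 weeks.

117/2 weeks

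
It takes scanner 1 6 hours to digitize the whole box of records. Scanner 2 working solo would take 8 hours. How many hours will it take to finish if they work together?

24/7 hours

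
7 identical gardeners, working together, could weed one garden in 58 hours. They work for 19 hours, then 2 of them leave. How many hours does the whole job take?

368/5 hours

One gardener does 1/406 of the job per hour.
After 19 hours with 7 gardeners, 19/58 is done (39/58 left).
With 5 gardeners the rate is 5/406, so the rest takes 39/58 ÷ 5/406 = 273/5 hours.
Total = 19 + 273/5 = 368/5 hours.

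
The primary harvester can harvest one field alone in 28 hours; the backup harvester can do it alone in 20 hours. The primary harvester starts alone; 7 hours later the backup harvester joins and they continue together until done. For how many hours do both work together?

35/4 hours

In 7 hours the primary harvester does 7/28 = 1/4 of the job, leaving 3/4.
The primary harvester and the backup harvester together work at 3/35 per hour, so finishing takes 3/4 ÷ 3/35 = 35/4 hours.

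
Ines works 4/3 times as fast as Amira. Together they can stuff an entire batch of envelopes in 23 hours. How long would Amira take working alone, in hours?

Let Amira's rate be r; then Ines's rate is (4/3)r, so together (4/3 + 1)r = (7/3)r = 1/23.
Thus r = 3/161 per hour.
Amira alone: 161/3 hours; Ines alone: 161/4 hours.

161/3 hours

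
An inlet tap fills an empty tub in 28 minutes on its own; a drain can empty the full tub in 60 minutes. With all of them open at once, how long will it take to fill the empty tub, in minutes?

Net rate = 1/28 − 1/60 = (15 − 7)/420 = 8/420 = 2/105 per minute.
Filling time = 1 ÷ (2/105) = 105/2 minutes.

105/2 minutes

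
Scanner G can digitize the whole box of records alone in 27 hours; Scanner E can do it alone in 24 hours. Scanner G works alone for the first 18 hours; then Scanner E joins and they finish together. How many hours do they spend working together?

In 18 hours Scanner G does 18/27 = 2/3 of the job, leaving 1/3.
Scanner G and Scanner E together work at 17/216 per hour, so finishing takes 1/3 ÷ 17/216 = 72/17 hours.

72/17 hours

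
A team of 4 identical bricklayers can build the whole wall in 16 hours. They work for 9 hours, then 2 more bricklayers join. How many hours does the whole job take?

One bricklayer does 1/64 of the job per hour.
After 9 hours with 4 bricklayers, 9/16 is done (7/16 left).
With 6 bricklayers the rate is 6/64 = 3/32, so the rest takes 7/16 ÷ 3/32 = 14/3 hours.
Total = 9 + 14/3 = 41/3 hours.

41/3 hours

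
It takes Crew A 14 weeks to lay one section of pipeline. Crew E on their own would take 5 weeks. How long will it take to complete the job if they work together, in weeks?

70/19 weeks

With two workers the combined time is the product over the sum: 14·5/(14+5) = 70/19 weeks.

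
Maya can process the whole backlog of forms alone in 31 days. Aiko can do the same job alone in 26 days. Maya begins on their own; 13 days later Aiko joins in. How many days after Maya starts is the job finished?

403/19 days

In the first 13 days Maya alone does 13/31 of the job, leaving 18/31.
Once everyone is working, combined rate: 1/31 + 1/26 = (26 + 31)/806 = 57/806 per day.
Remaining 18/31 at 57/806 per day takes 156/19 days.
Total from the start = 13 + 156/19 = 403/19 days.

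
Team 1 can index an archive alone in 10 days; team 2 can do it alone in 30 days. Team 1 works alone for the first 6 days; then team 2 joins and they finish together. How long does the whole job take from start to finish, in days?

9 days

In 6 days team 1 does 6/10 = 3/5 of the job, leaving 2/5.
Team 1 and team 2 together work at 2/15 per day, so finishing takes 2/5 ÷ 2/15 = 3 days.
Total time = 6 + 3 = 9 days.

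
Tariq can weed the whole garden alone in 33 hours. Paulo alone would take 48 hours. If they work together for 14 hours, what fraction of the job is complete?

63/88

Combined rate: 1/33 + 1/48 = (16 + 11)/528 = 27/528 = 9/176 per hour.
In 14 hours they complete 14·9/176 = 63/88 of the job.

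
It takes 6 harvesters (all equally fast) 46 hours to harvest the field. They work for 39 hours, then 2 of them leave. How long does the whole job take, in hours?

99/2 hours

One harvester does 1/276 of the job per hour.
After 39 hours with 6 harvesters, 39/46 is done (7/46 left).
With 4 harvesters the rate is 4/276 = 1/69, so the rest takes 7/46 ÷ 1/69 = 21/2 hours.
Total = 39 + 21/2 = 99/2 hours.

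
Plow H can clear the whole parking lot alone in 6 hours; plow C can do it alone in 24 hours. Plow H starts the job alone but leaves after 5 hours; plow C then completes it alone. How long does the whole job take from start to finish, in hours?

9 hours

In 5 hours plow H does 5/6 of the job, leaving 1/6.
Plow C works at 1/24 per hour, so finishing takes 1/6 ÷ 1/24 = 4 hours.
Total time = 5 + 4 = 9 hours.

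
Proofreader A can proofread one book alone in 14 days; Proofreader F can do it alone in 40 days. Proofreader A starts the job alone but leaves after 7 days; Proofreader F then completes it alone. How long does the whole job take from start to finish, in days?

27 days

In 7 days Proofreader A does 7/14 = 1/2 of the job, leaving 1/2.
Proofreader F works at 1/40 per day, so finishing takes 1/2 ÷ 1/40 = 20 days.
Total time = 7 + 20 = 27 days.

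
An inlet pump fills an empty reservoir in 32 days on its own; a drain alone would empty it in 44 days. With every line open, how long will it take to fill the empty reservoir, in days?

352/3 days

Net rate = 1/32 − 1/44 = (11 − 8)/352 = 3/352 per day.
Filling time = 1 ÷ (3/352) = 352/3 days.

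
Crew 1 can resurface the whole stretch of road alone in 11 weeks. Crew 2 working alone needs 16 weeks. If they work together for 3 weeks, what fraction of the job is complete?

81/176

Combined rate: 1/11 + 1/16 = (16 + 11)/176 = 27/176 per week.
In 3 weeks they complete 3·27/176 = 81/176 of the job.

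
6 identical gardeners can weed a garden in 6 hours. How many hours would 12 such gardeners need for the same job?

3 hours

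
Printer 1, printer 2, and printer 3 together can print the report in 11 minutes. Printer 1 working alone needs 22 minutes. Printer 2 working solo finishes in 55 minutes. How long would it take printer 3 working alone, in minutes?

110/3 minutes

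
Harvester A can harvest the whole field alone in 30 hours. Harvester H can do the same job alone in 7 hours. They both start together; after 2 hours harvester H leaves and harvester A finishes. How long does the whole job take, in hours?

150/7 hours

In the first 2 hours the combined rate is 37/210, so 37/105 of the job is done, leaving 68/105.
After harvester H leaves the rate is 1/30 per hour; the remaining 68/105 takes 136/7 hours.
Total = 2 + 136/7 = 150/7 hours.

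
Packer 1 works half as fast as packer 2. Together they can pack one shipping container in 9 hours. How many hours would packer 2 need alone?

27/2 hours

Let packer 2's rate be r; then packer 1's rate is (1/2)r, so together (1/2 + 1)r = (3/2)r = 1/9.
Thus r = 2/27 per hour.
Packer 2 alone: 27/2 hours; packer 1 alone: 27 hours.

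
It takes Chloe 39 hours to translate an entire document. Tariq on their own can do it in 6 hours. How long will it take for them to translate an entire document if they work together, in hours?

26/5 hours

Combined rate: 1/39 + 1/6 = (2 + 13)/78 = 15/78 = 5/26 per hour.
Time = 1 ÷ (5/26) = 26/5 hours.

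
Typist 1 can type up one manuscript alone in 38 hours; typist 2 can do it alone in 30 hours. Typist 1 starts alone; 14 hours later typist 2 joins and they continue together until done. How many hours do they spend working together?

In 14 hours typist 1 does 14/38 = 7/19 of the job, leaving 12/19.
Typist 1 and typist 2 together work at 17/285 per hour, so finishing takes 12/19 ÷ 17/285 = 180/17 hours.

180/17 hours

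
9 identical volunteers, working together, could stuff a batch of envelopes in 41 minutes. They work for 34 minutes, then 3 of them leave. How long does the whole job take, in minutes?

One volunteer does 1/369 of the job per minute.
After 34 minutes with 9 volunteers, 34/41 is done (7/41 left).
With 6 volunteers the rate is 6/369 = 2/123, so the rest takes 7/41 ÷ 2/123 = 21/2 minutes.
Total = 34 + 21/2 = 89/2 minutes.

89/2 minutes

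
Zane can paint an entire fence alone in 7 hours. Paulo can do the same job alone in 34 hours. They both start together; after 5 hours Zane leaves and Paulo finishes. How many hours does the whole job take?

68/7 hours

In the first 5 hours the combined rate is 41/238, so 205/238 of the job is done, leaving 33/238.
After Zane leaves the rate is 1/34 per hour; the remaining 33/238 takes 33/7 hours.
Total = 5 + 33/7 = 68/7 hours.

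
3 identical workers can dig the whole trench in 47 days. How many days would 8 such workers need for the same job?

141/8 days

Total work is 3·47 = 141 worker-days.
With 8 workers: 141/8 days.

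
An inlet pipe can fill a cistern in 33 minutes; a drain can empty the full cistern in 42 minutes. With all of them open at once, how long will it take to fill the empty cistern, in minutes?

154 minutes

Net rate = 1/33 − 1/42 = (14 − 11)/462 = 3/462 = 1/154 per minute.
Filling time = 1 ÷ (1/154) = 154 minutes.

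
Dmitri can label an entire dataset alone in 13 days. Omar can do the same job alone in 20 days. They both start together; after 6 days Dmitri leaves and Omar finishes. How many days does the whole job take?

In the first 6 days the combined rate is 33/260, so 99/130 of the job is done, leaving 31/130.
After Dmitri leaves the rate is 1/20 per day; the remaining 31/130 takes 62/13 days.
Total = 6 + 62/13 = 140/13 days.

140/13 days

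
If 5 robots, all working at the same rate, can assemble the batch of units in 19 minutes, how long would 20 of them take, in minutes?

19/4 minutes

Total work is 5·19 = 95 robot-minutes.
With 20 robots: 95/20 = 19/4 minutes.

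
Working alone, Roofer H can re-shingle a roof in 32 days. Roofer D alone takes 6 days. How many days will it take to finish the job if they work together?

96/19 days

With two workers the combined time is the product over the sum: 32·6/(32+6) = 192/38 = 96/19 days.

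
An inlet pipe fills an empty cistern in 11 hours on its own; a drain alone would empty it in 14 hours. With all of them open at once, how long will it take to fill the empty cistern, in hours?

Net rate = 1/11 − 1/14 = (14 − 11)/154 = 3/154 per hour.
Filling time = 1 ÷ (3/154) = 154/3 hours.

154/3 hours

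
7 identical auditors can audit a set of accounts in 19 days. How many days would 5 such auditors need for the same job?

Total work is 7·19 = 133 auditor-days.
With 5 auditors: 133/5 days.

133/5 days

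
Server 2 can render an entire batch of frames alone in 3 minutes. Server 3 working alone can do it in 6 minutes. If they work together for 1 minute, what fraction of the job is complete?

Combined rate: 1/3 + 1/6 = (2 + 1)/6 = 3/6 = 1/2 per minute.
In 1 minute they complete 1·1/2 = 1/2 of the job.

1/2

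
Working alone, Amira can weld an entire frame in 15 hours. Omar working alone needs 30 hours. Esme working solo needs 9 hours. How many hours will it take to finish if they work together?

90/19 hours

Combined rate: 1/15 + 1/30 + 1/9 = (6 + 3 + 10)/90 = 19/90 per hour.
Time = 1 ÷ (19/90) = 90/19 hours.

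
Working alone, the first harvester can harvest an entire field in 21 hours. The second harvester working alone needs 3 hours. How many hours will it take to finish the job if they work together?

21/8 hours

Combined rate: 1/21 + 1/3 = (1 + 7)/21 = 8/21 per hour.
Time = 1 ÷ (8/21) = 21/8 hours.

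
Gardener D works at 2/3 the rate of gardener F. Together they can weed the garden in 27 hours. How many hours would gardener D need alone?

Let gardener F's rate be r; then gardener D's rate is (2/3)r, so together (2/3 + 1)r = (5/3)r = 1/27.
Thus r = 1/45 per hour.
Gardener F alone: 45 hours; gardener D alone: 135/2 hours.

135/2 hours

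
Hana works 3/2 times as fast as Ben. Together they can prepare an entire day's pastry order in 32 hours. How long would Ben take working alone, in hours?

Let Ben's rate be r; then Hana's rate is (3/2)r, so together (3/2 + 1)r = (5/2)r = 1/32.
Thus r = 1/80 per hour.
Ben alone: 80 hours; Hana alone: 160/3 hours.

80 hours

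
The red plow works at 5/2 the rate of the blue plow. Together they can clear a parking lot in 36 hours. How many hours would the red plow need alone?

252/5 hours

Let the blue plow's rate be r; then the red plow's rate is (5/2)r, so together (5/2 + 1)r = (7/2)r = 1/36.
Thus r = 1/126 per hour.
The blue plow alone: 126 hours; the red plow alone: 252/5 hours.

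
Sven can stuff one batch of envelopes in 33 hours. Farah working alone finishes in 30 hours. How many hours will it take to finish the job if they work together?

110/7 hours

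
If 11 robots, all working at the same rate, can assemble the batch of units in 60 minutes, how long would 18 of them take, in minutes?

110/3 minutes

Total work is 11·60 = 660 robot-minutes.
With 18 robots: 660/18 = 110/3 minutes.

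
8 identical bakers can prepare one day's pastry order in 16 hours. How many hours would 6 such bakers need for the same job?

Total work is 8·16 = 128 baker-hours.
With 6 bakers: 128/6 = 64/3 hours.

64/3 hours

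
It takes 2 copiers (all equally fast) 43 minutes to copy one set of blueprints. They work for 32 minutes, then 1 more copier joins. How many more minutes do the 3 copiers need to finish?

22/3 minutes

One copier does 1/86 of the job per minute.
After 32 minutes with 2 copiers, 32/43 is done (11/43 left).
With 3 copiers the rate is 3/86, so the rest takes 11/43 ÷ 3/86 = 22/3 minutes.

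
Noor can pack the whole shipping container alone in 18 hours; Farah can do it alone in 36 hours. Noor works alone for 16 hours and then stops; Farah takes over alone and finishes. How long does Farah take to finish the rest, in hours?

4 hours

In 16 hours Noor does 16/18 = 8/9 of the job, leaving 1/9.
Farah works at 1/36 per hour, so finishing takes 1/9 ÷ 1/36 = 4 hours.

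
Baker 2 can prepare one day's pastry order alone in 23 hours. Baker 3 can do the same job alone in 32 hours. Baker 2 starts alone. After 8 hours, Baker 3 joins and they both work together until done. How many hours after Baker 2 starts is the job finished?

In the first 8 hours Baker 2 alone does 8/23 of the job, leaving 15/23.
Once everyone is working, combined rate: 1/23 + 1/32 = (32 + 23)/736 = 55/736 per hour.
Remaining 15/23 at 55/736 per hour takes 96/11 hours.
Total from the start = 8 + 96/11 = 184/11 hours.

184/11 hours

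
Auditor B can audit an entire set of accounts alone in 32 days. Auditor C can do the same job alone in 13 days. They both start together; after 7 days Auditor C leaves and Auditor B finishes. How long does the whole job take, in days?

192/13 days

In the first 7 days the combined rate is 45/416, so 315/416 of the job is done, leaving 101/416.
After Auditor C leaves the rate is 1/32 per day; the remaining 101/416 takes 101/13 days.
Total = 7 + 101/13 = 192/13 days.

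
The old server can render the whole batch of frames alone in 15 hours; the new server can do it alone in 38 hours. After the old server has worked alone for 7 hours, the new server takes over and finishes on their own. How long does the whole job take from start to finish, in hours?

409/15 hours

In 7 hours the old server does 7/15 of the job, leaving 8/15.
The new server works at 1/38 per hour, so finishing takes 8/15 ÷ 1/38 = 304/15 hours.
Total time = 7 + 304/15 = 409/15 hours.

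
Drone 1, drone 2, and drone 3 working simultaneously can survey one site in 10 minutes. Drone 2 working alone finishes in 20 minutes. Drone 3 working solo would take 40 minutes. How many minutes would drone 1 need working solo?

40 minutes

Combined rate is 1/10 per minute.
Known contribution: 1/20 + 1/40 = (2 + 1)/40 = 3/40 per minute.
So drone 1's rate is 1/10 − 3/40 = 1/40, meaning 40 minutes alone.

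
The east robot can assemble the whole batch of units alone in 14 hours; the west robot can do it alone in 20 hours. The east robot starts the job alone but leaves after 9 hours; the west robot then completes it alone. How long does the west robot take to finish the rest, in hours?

In 9 hours the east robot does 9/14 of the job, leaving 5/14.
The west robot works at 1/20 per hour, so finishing takes 5/14 ÷ 1/20 = 50/7 hours.

50/7 hours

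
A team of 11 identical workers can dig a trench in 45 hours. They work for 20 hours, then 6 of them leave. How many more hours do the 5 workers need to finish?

55 hours

One worker does 1/495 of the job per hour.
After 20 hours with 11 workers, 4/9 is done (5/9 left).
With 5 workers the rate is 5/495 = 1/99, so the rest takes 5/9 ÷ 1/99 = 55 hours.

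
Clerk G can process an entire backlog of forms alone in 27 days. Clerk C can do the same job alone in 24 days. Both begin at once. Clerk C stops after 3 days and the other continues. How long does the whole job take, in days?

189/8 days

In the first 3 days the combined rate is 17/216, so 17/72 of the job is done, leaving 55/72.
After Clerk C leaves the rate is 1/27 per day; the remaining 55/72 takes 165/8 days.
Total = 3 + 165/8 = 189/8 days.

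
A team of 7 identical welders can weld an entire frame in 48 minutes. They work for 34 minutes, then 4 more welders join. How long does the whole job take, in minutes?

One welder does 1/336 of the job per minute.
After 34 minutes with 7 welders, 17/24 is done (7/24 left).
With 11 welders the rate is 11/336, so the rest takes 7/24 ÷ 11/336 = 98/11 minutes.
Total = 34 + 98/11 = 472/11 minutes.

472/11 minutes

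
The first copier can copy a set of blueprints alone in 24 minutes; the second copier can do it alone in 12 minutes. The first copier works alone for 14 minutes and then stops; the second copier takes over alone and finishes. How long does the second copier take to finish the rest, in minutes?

In 14 minutes the first copier does 14/24 = 7/12 of the job, leaving 5/12.
The second copier works at 1/12 per minute, so finishing takes 5/12 ÷ 1/12 = 5 minutes.

5 minutes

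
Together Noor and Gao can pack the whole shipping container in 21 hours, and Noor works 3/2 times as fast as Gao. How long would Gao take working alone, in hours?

105/2 hours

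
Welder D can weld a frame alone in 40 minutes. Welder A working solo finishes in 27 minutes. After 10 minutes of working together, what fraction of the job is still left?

41/108

Combined rate: 1/40 + 1/27 = (27 + 40)/1080 = 67/1080 per minute.
In 10 minutes they complete 10·67/1080 = 67/108 of the job.
So 41/108 remains.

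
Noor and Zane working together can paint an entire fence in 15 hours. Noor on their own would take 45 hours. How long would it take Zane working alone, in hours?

45/2 hours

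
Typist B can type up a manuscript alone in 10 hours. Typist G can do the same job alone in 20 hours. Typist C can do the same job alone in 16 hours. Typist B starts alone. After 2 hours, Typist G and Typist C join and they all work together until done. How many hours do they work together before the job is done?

64/17 hours

In the first 2 hours Typist B alone does 2/10 = 1/5 of the job, leaving 4/5.
Once everyone is working, combined rate: 1/10 + 1/20 + 1/16 = (8 + 4 + 5)/80 = 17/80 per hour.
Remaining 4/5 at 17/80 per hour takes 64/17 hours.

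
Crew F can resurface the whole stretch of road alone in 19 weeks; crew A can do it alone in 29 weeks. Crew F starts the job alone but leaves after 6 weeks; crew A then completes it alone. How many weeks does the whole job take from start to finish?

In 6 weeks crew F does 6/19 of the job, leaving 13/19.
Crew A works at 1/29 per week, so finishing takes 13/19 ÷ 1/29 = 377/19 weeks.
Total time = 6 + 377/19 = 491/19 weeks.

491/19 weeks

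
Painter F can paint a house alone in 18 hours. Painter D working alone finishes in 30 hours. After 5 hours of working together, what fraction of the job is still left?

Combined rate: 1/18 + 1/30 = (5 + 3)/90 = 8/90 = 4/45 per hour.
In 5 hours they complete 5·4/45 = 4/9 of the job.
So 5/9 remains.

5/9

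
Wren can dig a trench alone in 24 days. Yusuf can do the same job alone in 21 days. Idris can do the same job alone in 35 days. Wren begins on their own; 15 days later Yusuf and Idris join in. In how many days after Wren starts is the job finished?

In the first 15 days Wren alone does 15/24 = 5/8 of the job, leaving 3/8.
Once everyone is working, combined rate: 1/24 + 1/21 + 1/35 = (35 + 40 + 24)/840 = 99/840 = 33/280 per day.
Remaining 3/8 at 33/280 per day takes 35/11 days.
Total from the start = 15 + 35/11 = 200/11 days.

200/11 days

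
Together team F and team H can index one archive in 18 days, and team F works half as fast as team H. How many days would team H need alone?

27 days

Let team H's rate be r; then team F's rate is (1/2)r, so together (1/2 + 1)r = (3/2)r = 1/18.
Thus r = 1/27 per day.
Team H alone: 27 days; team F alone: 54 days.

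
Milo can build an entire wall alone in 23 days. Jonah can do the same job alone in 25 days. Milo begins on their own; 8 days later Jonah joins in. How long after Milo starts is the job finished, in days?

In the first 8 days Milo alone does 8/23 of the job, leaving 15/23.
Once everyone is working, combined rate: 1/23 + 1/25 = (25 + 23)/575 = 48/575 per day.
Remaining 15/23 at 48/575 per day takes 125/16 days.
Total from the start = 8 + 125/16 = 253/16 days.

253/16 days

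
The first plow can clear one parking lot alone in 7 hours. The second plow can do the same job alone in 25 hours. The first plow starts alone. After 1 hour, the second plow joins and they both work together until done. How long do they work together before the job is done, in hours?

In the first 1 hour the first plow alone does 1/7 of the job, leaving 6/7.
Once everyone is working, combined rate: 1/7 + 1/25 = (25 + 7)/175 = 32/175 per hour.
Remaining 6/7 at 32/175 per hour takes 75/16 hours.

75/16 hours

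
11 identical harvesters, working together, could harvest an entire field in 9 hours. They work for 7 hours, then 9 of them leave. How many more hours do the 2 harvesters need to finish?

One harvester does 1/99 of the job per hour.
After 7 hours with 11 harvesters, 7/9 is done (2/9 left).
With 2 harvesters the rate is 2/99, so the rest takes 2/9 ÷ 2/99 = 11 hours.

11 hours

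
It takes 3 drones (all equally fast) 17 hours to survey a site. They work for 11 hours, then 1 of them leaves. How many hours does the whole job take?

20 hours

One drone does 1/51 of the job per hour.
After 11 hours with 3 drones, 11/17 is done (6/17 left).
With 2 drones the rate is 2/51, so the rest takes 6/17 ÷ 2/51 = 9 hours.
Total = 11 + 9 = 20 hours.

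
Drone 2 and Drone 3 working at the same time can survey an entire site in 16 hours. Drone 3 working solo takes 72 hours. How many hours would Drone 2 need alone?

Combined rate is 1/16 per hour.
Known contribution: 1/72 per hour.
So Drone 2's rate is 1/16 − 1/72 = 7/144, meaning 144/7 hours alone.

144/7 hours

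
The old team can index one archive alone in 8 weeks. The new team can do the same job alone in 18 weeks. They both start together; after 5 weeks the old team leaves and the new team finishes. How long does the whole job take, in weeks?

27/4 weeks

In the first 5 weeks the combined rate is 13/72, so 65/72 of the job is done, leaving 7/72.
After the old team leaves the rate is 1/18 per week; the remaining 7/72 takes 7/4 weeks.
Total = 5 + 7/4 = 27/4 weeks.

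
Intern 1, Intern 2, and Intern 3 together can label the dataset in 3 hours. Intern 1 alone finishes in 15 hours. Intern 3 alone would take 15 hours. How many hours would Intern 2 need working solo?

5 hours

Combined rate is 1/3 per hour.
Known contribution: 1/15 + 1/15 = (1 + 1)/15 = 2/15 per hour.
So Intern 2's rate is 1/3 − 2/15 = 1/5, meaning 5 hours alone.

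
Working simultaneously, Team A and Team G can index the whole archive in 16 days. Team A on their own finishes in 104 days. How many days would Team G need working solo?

208/11 days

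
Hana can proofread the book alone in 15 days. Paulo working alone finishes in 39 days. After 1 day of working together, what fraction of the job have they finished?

Combined rate: 1/15 + 1/39 = (13 + 5)/195 = 18/195 = 6/65 per day.
In 1 day they complete 1·6/65 = 6/65 of the job.

6/65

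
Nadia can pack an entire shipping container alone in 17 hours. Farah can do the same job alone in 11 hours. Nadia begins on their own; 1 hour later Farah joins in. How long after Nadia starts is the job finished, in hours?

51/7 hours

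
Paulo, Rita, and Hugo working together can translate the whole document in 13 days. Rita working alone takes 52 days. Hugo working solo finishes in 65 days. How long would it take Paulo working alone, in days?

260/11 days

Combined rate is 1/13 per day.
Known contribution: 1/52 + 1/65 = (5 + 4)/260 = 9/260 per day.
So Paulo's rate is 1/13 − 9/260 = 11/260, meaning 260/11 days alone.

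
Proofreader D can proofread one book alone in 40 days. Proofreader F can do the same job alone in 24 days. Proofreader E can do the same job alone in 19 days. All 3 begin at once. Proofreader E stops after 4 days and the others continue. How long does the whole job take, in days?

In the first 4 days the combined rate is 34/285, so 136/285 of the job is done, leaving 149/285.
After Proofreader E leaves the rate is 1/15 per day; the remaining 149/285 takes 149/19 days.
Total = 4 + 149/19 = 225/19 days.

225/19 days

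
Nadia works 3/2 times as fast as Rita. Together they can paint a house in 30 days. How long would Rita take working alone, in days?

75 days

Let Rita's rate be r; then Nadia's rate is (3/2)r, so together (3/2 + 1)r = (5/2)r = 1/30.
Thus r = 1/75 per day.
Rita alone: 75 days; Nadia alone: 50 days.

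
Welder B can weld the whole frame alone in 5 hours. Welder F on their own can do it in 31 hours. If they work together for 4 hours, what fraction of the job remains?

11/155

Combined rate: 1/5 + 1/31 = (31 + 5)/155 = 36/155 per hour.
In 4 hours they complete 4·36/155 = 144/155 of the job.
So 11/155 remains.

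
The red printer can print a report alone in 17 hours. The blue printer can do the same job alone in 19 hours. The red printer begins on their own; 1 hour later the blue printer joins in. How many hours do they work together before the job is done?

76/9 hours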